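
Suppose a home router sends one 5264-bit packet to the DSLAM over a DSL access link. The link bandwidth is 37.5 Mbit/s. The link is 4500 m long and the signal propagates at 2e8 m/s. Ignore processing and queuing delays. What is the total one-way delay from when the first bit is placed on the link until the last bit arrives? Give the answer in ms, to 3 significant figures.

Transmission delay = L/R = 5264 / 37500000 = 0.140373 ms.
Propagation delay = d/s = 4500 m / 200000000 m/s = 0.0225 ms.
Total = 0.163 ms.

0.163 ms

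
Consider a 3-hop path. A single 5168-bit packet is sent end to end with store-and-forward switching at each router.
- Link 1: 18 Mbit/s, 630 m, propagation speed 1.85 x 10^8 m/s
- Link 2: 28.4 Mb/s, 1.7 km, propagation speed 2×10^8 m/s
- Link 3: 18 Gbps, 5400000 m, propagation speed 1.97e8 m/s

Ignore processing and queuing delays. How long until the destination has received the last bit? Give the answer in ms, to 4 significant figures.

Transmission delays (L/R per hop): 0.287111, 0.181972, 0.000287111 ms; sum = 0.46937 ms.
Propagation delays (d/s per hop): 0.00340541, 0.0085, 27.4112 ms; sum = 27.4231 ms.
End-to-end = 27.89 ms.

27.89 ms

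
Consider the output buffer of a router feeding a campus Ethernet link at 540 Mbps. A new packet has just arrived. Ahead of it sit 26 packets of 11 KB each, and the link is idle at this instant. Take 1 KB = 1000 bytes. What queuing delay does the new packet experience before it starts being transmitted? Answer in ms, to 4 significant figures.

Each queued packet: L/R = 88000/540000000 = 0.162963 ms.
26 queued → 4.23704 ms.
Queuing delay = 4.237 ms.

4.237 ms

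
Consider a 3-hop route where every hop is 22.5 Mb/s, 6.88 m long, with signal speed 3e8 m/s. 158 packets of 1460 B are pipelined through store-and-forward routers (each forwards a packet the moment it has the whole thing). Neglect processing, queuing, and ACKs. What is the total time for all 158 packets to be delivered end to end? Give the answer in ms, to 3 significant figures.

Per-hop transmission t_tx = L/R = 11680/22500000 = 0.519111 ms.
Per-hop propagation t_prop = 6.88/300000000 = 2.29333e-05 ms.
Pipeline fill: first packet needs 3·t_tx to clear all hops; remaining 157 packets each add one t_tx.
Total = (3+158-1)·t_tx + 3·t_prop = 160·0.519111 + 3·2.29333e-05 = 83.1 ms.

83.1 ms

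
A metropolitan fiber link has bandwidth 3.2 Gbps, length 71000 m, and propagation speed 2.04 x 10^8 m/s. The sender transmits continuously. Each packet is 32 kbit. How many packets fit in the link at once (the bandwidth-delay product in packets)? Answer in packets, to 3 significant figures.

34.8 packets

Propagation delay = 71000 / 204000000 = 0.000348039 s.
BDP = R × t_prop = 3200000000 × 0.000348039 = 1113730 bits.
In packets of 32000 bits: 34.8 packets.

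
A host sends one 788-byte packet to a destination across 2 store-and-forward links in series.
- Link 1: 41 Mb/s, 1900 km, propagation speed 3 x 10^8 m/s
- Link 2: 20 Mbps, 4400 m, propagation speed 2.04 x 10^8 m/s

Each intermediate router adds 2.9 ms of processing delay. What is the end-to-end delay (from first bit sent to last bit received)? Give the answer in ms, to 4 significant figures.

9.724 ms

L = 788 × 8 = 6304 bits.
Transmission delays (L/R per hop): 0.153756, 0.3152 ms; sum = 0.468956 ms.
Propagation delays (d/s per hop): 6.33333, 0.0215686 ms; sum = 6.3549 ms.
Processing at 1 router(s): 1 × 2.9 ms = 2.9 ms.
End-to-end = 9.724 ms.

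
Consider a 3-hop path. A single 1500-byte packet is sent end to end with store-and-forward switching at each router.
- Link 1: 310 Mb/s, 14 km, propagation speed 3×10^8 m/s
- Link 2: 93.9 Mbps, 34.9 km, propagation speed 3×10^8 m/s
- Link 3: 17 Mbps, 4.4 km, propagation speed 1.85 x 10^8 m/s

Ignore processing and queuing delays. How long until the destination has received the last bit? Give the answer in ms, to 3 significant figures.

L = 1500 × 8 = 12000 bits.
Transmission delays (L/R per hop): 0.0387097, 0.127796, 0.705882 ms; sum = 0.872388 ms.
Propagation delays (d/s per hop): 0.0466667, 0.116333, 0.0237838 ms; sum = 0.186784 ms.
End-to-end = 1.06 ms.

1.06 ms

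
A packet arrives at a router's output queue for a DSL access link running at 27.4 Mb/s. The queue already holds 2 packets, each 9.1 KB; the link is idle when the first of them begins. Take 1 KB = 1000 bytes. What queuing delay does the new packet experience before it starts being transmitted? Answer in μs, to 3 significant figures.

Each queued packet: L/R = 72800/27400000 = 2656.93 μs.
2 queued → 5313.87 μs.
Queuing delay = 5310 μs.

5310 μs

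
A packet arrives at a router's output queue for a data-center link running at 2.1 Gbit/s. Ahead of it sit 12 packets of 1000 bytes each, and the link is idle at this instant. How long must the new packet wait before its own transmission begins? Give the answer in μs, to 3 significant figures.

Each queued packet: L/R = 8000/2100000000 = 3.80952 μs.
12 queued → 45.7143 μs.
Queuing delay = 45.7 μs.

45.7 μs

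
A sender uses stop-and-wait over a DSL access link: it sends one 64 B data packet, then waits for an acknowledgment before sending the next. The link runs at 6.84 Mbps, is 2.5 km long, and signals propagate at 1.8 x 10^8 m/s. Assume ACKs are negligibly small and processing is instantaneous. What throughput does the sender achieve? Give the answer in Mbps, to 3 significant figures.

t_tx = L/R = 512/6840000 = 7.48538e-05 s.
t_prop = 2500/180000000 = 1.38889e-05 s; RTT = 2.77778e-05 s.
Cycle = t_tx + RTT = 0.000102632 s.
Throughput = L / cycle = 512 / 0.000102632 = 4.99 Mbps.

4.99 Mbps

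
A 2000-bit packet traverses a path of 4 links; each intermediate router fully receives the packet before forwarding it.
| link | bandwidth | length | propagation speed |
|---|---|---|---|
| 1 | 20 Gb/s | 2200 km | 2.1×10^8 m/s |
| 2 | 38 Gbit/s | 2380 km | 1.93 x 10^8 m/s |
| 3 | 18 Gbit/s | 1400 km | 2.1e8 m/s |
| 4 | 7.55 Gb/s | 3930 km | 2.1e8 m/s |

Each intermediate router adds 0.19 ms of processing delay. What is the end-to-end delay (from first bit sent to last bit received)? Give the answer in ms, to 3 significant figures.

48.8 ms

Transmission delays (L/R per hop): 0.0001, 5.26316e-05, 0.000111111, 0.000264901 ms; sum = 0.000528643 ms.
Propagation delays (d/s per hop): 10.4762, 12.3316, 6.66667, 18.7143 ms; sum = 48.1887 ms.
Processing at 3 router(s): 3 × 0.19 ms = 0.57 ms.
End-to-end = 48.8 ms.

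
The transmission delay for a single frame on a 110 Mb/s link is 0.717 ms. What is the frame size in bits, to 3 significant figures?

L = R × t_tx = 110000000 b/s × 0.000717 s = 78870 bits.

78900 bits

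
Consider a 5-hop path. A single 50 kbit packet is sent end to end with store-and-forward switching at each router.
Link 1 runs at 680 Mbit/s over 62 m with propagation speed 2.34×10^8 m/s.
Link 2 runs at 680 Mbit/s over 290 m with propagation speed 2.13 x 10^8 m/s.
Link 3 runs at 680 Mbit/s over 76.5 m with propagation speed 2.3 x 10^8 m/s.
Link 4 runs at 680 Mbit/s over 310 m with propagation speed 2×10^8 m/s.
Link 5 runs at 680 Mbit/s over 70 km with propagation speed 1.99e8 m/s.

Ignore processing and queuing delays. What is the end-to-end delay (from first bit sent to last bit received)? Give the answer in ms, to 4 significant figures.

L = 50000 bits.
Transmission delay per hop = L/R = 50000/680000000 = 0.0735294 ms; 5 hops → 0.367647 ms.
Propagation delays (d/s per hop): 0.000264957, 0.0013615, 0.000332609, 0.00155, 0.351759 ms; sum = 0.355268 ms.
End-to-end = 0.7229 ms.

0.7229 ms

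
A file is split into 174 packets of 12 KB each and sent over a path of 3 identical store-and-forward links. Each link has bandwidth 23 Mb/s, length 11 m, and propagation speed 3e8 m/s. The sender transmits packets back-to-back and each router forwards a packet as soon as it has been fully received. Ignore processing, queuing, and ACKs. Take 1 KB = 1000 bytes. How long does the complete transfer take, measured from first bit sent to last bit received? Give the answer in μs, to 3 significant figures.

735000 μs

Per-hop transmission t_tx = L/R = 96000/23000000 = 4173.91 μs.
Per-hop propagation t_prop = 11/300000000 = 0.0366667 μs.
Pipeline fill: first packet needs 3·t_tx to clear all hops; remaining 173 packets each add one t_tx.
Total = (3+174-1)·t_tx + 3·t_prop = 176·4173.91 + 3·0.0366667 = 735000 μs.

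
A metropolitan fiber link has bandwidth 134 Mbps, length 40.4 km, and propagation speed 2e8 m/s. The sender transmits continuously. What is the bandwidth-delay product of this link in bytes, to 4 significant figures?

3384 bytes

Propagation delay = 40400 / 200000000 = 0.000202 s.
BDP = R × t_prop = 134000000 × 0.000202 = 27068 bits.
In bytes: 27068/8 = 3384 bytes.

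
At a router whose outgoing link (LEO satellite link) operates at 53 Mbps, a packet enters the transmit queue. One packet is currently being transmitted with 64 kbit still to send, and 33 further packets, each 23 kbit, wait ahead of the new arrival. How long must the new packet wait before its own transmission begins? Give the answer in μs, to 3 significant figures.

Each queued packet: L/R = 23000/53000000 = 433.962 μs.
33 queued → 14320.8 μs.
Plus remaining 64000 bits of current packet: 1207.55 μs.
Queuing delay = 15500 μs.

15500 μs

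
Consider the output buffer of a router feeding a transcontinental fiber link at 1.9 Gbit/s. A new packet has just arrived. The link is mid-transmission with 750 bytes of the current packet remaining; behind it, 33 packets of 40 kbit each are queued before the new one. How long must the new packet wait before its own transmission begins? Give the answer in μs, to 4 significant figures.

697.9 μs

Each queued packet: L/R = 40000/1900000000 = 21.0526 μs.
33 queued → 694.737 μs.
Plus remaining 6000 bits of current packet: 3.15789 μs.
Queuing delay = 697.9 μs.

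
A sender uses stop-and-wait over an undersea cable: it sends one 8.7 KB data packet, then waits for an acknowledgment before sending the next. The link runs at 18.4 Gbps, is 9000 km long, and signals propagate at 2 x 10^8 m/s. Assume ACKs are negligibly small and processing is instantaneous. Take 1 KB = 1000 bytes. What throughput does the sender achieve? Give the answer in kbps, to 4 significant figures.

773.3 kbps

t_tx = L/R = 69600/18400000000 = 3.78261e-06 s.
t_prop = 9000000/200000000 = 0.045 s; RTT = 0.09 s.
Cycle = t_tx + RTT = 0.0900038 s.
Throughput = L / cycle = 69600 / 0.0900038 = 773.3 kbps.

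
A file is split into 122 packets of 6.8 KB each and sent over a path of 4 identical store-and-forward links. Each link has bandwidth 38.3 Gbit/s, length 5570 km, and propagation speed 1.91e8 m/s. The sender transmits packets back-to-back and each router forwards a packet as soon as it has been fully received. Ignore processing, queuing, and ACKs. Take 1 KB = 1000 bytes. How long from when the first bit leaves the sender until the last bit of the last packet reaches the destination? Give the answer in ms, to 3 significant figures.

117 ms

Per-hop transmission t_tx = L/R = 54400/38300000000 = 0.00142037 ms.
Per-hop propagation t_prop = 5570000/191000000 = 29.1623 ms.
Pipeline fill: first packet needs 4·t_tx to clear all hops; remaining 121 packets each add one t_tx.
Total = (4+122-1)·t_tx + 4·t_prop = 125·0.00142037 + 4·29.1623 = 117 ms.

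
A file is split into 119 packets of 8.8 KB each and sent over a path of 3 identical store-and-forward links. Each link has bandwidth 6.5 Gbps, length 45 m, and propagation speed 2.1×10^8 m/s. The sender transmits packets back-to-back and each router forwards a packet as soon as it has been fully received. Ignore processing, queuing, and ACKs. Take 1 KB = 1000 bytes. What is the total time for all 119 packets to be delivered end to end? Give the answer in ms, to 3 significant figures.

Per-hop transmission t_tx = L/R = 70400/6500000000 = 0.0108308 ms.
Per-hop propagation t_prop = 45/210000000 = 0.000214286 ms.
Pipeline fill: first packet needs 3·t_tx to clear all hops; remaining 118 packets each add one t_tx.
Total = (3+119-1)·t_tx + 3·t_prop = 121·0.0108308 + 3·0.000214286 = 1.31 ms.

1.31 ms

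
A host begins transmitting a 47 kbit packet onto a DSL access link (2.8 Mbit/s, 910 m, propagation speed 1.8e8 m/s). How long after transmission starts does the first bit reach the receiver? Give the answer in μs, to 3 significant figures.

5.06 μs

First bit experiences only propagation delay: d/s = 910/180000000 = 5.06 μs.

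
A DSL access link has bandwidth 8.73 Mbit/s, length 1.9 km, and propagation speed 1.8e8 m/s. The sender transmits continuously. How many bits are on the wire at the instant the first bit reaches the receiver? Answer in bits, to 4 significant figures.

92.15 bits

Propagation delay = 1900 / 180000000 = 1.05556e-05 s.
BDP = R × t_prop = 8730000 × 1.05556e-05 = 92.15 bits.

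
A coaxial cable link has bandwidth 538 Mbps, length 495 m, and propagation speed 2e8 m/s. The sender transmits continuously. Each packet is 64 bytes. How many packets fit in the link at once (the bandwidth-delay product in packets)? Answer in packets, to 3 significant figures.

2.60 packets

Propagation delay = 495 / 200000000 = 2.475e-06 s.
BDP = R × t_prop = 538000000 × 2.475e-06 = 1331.55 bits.
In packets of 512 bits: 2.60 packets.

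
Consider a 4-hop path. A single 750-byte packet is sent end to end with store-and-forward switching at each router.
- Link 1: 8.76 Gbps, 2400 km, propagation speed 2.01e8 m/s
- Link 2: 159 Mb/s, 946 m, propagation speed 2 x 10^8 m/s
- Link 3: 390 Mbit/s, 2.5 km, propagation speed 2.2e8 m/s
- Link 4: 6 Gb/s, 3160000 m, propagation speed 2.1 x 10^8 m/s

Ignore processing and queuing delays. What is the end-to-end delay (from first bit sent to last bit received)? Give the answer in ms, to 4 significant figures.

27.06 ms

L = 750 × 8 = 6000 bits.
Transmission delays (L/R per hop): 0.000684932, 0.0377358, 0.0153846, 0.001 ms; sum = 0.0548054 ms.
Propagation delays (d/s per hop): 11.9403, 0.00473, 0.0113636, 15.0476 ms; sum = 27.004 ms.
End-to-end = 27.06 ms.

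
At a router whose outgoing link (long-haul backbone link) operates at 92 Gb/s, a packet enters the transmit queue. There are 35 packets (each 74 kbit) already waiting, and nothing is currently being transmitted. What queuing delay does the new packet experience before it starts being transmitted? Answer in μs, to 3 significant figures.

28.2 μs

Each queued packet: L/R = 74000/92000000000 = 0.804348 μs.
35 queued → 28.1522 μs.
Queuing delay = 28.2 μs.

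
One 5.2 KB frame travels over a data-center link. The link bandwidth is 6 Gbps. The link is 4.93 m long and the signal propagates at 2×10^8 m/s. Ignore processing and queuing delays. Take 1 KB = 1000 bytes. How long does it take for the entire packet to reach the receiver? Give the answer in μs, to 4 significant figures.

6.958 μs

L = 41600 bits.
Transmission delay = L/R = 41600 / 6000000000 = 6.93333 μs.
Propagation delay = d/s = 4.93 m / 200000000 m/s = 0.02465 μs.
Total = 6.958 μs.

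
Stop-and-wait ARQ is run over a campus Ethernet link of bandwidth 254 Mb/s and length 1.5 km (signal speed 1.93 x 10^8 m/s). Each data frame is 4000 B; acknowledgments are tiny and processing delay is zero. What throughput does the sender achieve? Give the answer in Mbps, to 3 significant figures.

t_tx = L/R = 32000/254000000 = 0.000125984 s.
t_prop = 1500/193000000 = 7.77202e-06 s; RTT = 1.5544e-05 s.
Cycle = t_tx + RTT = 0.000141528 s.
Throughput = L / cycle = 32000 / 0.000141528 = 226 Mbps.

226 Mbps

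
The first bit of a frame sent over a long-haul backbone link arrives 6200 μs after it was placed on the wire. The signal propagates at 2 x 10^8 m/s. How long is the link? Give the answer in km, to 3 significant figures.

d = s × t_prop = 200000000 × 0.0062 = 1240 km.

1240 km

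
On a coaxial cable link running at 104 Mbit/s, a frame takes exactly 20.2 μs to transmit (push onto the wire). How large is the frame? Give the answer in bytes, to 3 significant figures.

263 bytes

L = R × t_tx = 104000000 b/s × 2.02e-05 s = 2100.8 bits.
In bytes: 2100.8 / 8 = 263 bytes.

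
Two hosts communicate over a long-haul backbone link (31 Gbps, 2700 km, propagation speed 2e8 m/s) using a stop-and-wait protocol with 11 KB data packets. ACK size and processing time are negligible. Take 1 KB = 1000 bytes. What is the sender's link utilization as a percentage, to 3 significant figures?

0.0105 %

t_tx = L/R = 88000/31000000000 = 2.83871e-06 s.
t_prop = 2700000/200000000 = 0.0135 s; RTT = 0.027 s.
Cycle = t_tx + RTT = 0.0270028 s.
Utilization = t_tx / cycle = 2.83871e-06/0.0270028 = 0.0105 %.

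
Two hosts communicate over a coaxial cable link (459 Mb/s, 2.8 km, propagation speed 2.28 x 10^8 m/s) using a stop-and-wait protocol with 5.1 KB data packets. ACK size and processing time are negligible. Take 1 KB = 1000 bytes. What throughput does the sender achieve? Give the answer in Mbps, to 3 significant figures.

t_tx = L/R = 40800/459000000 = 8.88889e-05 s.
t_prop = 2800/2.28e+08 = 1.22807e-05 s; RTT = 2.45614e-05 s.
Cycle = t_tx + RTT = 0.00011345 s.
Throughput = L / cycle = 40800 / 0.00011345 = 360 Mbps.

360 Mbps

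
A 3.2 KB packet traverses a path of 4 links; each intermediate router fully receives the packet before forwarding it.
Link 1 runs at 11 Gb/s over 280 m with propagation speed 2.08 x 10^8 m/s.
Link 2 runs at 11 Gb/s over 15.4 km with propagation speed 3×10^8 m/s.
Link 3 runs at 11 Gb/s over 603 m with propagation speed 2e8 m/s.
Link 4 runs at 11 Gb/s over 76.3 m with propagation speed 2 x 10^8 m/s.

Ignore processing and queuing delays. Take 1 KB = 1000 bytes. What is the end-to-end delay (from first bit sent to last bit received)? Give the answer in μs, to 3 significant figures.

L = 25600 bits.
Transmission delay per hop = L/R = 25600/11000000000 = 2.32727 μs; 4 hops → 9.30909 μs.
Propagation delays (d/s per hop): 1.34615, 51.3333, 3.015, 0.3815 μs; sum = 56.076 μs.
End-to-end = 65.4 μs.

65.4 μs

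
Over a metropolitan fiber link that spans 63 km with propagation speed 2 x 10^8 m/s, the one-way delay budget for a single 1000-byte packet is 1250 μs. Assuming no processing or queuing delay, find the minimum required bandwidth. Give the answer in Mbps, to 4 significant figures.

L = 8000 bits.
Propagation delay = 63000 / 200000000 = 315 μs.
Transmission budget = 1250 − 315 = 935 μs.
R ≥ L / t_tx = 8000 bits / 0.000935 s = 8.556 Mbps.

8.556 Mbps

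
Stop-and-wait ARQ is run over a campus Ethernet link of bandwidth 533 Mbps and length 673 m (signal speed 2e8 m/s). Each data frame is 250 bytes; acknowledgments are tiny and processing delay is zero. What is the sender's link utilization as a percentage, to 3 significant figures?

t_tx = L/R = 2000/533000000 = 3.75235e-06 s.
t_prop = 673/200000000 = 3.365e-06 s; RTT = 6.73e-06 s.
Cycle = t_tx + RTT = 1.04823e-05 s.
Utilization = t_tx / cycle = 3.75235e-06/1.04823e-05 = 35.8 %.

35.8 %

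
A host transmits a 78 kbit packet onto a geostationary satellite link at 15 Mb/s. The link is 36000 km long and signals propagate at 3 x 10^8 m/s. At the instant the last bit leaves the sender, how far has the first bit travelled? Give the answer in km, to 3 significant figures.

t_tx = L/R = 78000/15000000 = 0.0052 s.
Distance = s × t_tx = 300000000 × 0.0052 = 1560 km.

1560 km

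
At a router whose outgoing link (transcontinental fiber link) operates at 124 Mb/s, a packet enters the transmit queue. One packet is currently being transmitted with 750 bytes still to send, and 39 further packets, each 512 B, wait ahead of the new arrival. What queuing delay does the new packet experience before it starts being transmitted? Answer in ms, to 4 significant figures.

Each queued packet: L/R = 4096/124000000 = 0.0330323 ms.
39 queued → 1.28826 ms.
Plus remaining 6000 bits of current packet: 0.0483871 ms.
Queuing delay = 1.337 ms.

1.337 ms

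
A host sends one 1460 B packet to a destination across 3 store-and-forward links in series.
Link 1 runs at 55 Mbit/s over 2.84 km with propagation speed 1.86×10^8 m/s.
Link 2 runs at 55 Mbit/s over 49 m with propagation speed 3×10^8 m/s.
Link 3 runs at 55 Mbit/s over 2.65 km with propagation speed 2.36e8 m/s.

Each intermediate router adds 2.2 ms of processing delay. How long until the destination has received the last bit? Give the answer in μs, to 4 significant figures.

L = 1460 × 8 = 11680 bits.
Transmission delay per hop = L/R = 11680/55000000 = 212.364 μs; 3 hops → 637.091 μs.
Propagation delays (d/s per hop): 15.2688, 0.163333, 11.2288 μs; sum = 26.661 μs.
Processing at 2 router(s): 2 × 2.2 ms = 4400 μs.
End-to-end = 5064 μs.

5064 μs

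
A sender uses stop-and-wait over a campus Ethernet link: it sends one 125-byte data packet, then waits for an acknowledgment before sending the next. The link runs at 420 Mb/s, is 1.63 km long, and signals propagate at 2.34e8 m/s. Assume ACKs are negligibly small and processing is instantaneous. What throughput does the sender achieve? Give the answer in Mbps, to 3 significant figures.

61.3 Mbps

t_tx = L/R = 1000/420000000 = 2.38095e-06 s.
t_prop = 1630/234000000 = 6.96581e-06 s; RTT = 1.39316e-05 s.
Cycle = t_tx + RTT = 1.63126e-05 s.
Throughput = L / cycle = 1000 / 1.63126e-05 = 61.3 Mbps.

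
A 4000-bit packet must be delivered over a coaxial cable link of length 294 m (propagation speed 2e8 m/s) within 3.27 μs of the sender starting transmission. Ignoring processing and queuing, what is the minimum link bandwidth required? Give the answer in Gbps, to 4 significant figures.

2.222 Gbps

Propagation delay = 294 / 200000000 = 1.47 μs.
Transmission budget = 3.27 − 1.47 = 1.8 μs.
R ≥ L / t_tx = 4000 bits / 1.8e-06 s = 2.222 Gbps.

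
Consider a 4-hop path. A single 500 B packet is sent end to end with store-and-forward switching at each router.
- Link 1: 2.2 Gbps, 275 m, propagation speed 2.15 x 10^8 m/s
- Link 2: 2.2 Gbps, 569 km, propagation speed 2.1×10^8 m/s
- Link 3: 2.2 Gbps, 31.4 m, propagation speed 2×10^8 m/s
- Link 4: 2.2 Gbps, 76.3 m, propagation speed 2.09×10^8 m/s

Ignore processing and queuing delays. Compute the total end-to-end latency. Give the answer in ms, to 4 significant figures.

L = 500 × 8 = 4000 bits.
Transmission delay per hop = L/R = 4000/2200000000 = 0.00181818 ms; 4 hops → 0.00727273 ms.
Propagation delays (d/s per hop): 0.00127907, 2.70952, 0.000157, 0.000365072 ms; sum = 2.71132 ms.
End-to-end = 2.719 ms.

2.719 ms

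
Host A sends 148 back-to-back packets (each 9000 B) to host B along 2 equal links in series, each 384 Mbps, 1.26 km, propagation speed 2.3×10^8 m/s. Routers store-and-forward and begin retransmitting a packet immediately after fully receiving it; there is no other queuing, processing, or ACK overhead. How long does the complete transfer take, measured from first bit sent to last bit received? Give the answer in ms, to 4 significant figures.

Per-hop transmission t_tx = L/R = 72000/384000000 = 0.1875 ms.
Per-hop propagation t_prop = 1260/2.3e+08 = 0.00547826 ms.
Pipeline fill: first packet needs 2·t_tx to clear all hops; remaining 147 packets each add one t_tx.
Total = (2+148-1)·t_tx + 2·t_prop = 149·0.1875 + 2·0.00547826 = 27.95 ms.

27.95 ms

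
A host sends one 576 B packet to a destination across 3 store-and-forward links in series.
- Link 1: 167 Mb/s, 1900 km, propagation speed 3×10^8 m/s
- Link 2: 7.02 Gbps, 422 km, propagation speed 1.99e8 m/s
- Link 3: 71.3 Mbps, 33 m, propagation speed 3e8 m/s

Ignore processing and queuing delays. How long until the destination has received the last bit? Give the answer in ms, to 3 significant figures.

8.55 ms

L = 576 × 8 = 4608 bits.
Transmission delays (L/R per hop): 0.0275928, 0.00065641, 0.0646283 ms; sum = 0.0928776 ms.
Propagation delays (d/s per hop): 6.33333, 2.1206, 0.00011 ms; sum = 8.45405 ms.
End-to-end = 8.55 ms.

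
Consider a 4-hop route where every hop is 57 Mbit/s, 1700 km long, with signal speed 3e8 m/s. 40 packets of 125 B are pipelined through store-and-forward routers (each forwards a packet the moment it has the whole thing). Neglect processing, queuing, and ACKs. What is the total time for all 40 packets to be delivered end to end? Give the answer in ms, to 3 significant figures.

Per-hop transmission t_tx = L/R = 1000/57000000 = 0.0175439 ms.
Per-hop propagation t_prop = 1700000/300000000 = 5.66667 ms.
Pipeline fill: first packet needs 4·t_tx to clear all hops; remaining 39 packets each add one t_tx.
Total = (4+40-1)·t_tx + 4·t_prop = 43·0.0175439 + 4·5.66667 = 23.4 ms.

23.4 ms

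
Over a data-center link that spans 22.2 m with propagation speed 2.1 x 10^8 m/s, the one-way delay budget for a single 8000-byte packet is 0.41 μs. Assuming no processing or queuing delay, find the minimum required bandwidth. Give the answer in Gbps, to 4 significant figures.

210.3 Gbps

L = 64000 bits.
Propagation delay = 22.2 / 210000000 = 0.105714 μs.
Transmission budget = 0.41 − 0.105714 = 0.304286 μs.
R ≥ L / t_tx = 64000 bits / 3.04286e-07 s = 210.3 Gbps.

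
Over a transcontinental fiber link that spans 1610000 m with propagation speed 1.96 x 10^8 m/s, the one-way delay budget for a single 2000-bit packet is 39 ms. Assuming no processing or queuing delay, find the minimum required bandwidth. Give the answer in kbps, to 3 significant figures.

Propagation delay = 1610000 / 196000000 = 8.21429 ms.
Transmission budget = 39 − 8.21429 = 30.7857 ms.
R ≥ L / t_tx = 2000 bits / 0.0307857 s = 65.0 kbps.

65.0 kbps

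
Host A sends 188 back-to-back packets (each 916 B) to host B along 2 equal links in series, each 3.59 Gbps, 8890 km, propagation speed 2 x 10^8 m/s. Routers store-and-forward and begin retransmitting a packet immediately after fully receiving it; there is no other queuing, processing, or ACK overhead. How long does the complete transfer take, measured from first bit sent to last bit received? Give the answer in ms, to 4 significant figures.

Per-hop transmission t_tx = L/R = 7328/3590000000 = 0.00204123 ms.
Per-hop propagation t_prop = 8890000/200000000 = 44.45 ms.
Pipeline fill: first packet needs 2·t_tx to clear all hops; remaining 187 packets each add one t_tx.
Total = (2+188-1)·t_tx + 2·t_prop = 189·0.00204123 + 2·44.45 = 89.29 ms.

89.29 ms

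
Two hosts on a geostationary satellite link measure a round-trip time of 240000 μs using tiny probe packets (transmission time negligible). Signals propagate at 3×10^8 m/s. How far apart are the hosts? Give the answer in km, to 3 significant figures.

36000 km

One-way propagation = RTT/2 = 120000 μs.
d = s × t = 300000000 × 0.12 = 36000 km.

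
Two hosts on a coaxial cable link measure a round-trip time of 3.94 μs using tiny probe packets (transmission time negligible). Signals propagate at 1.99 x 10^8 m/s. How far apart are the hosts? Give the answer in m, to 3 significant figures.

392 m

One-way propagation = RTT/2 = 1.97 μs.
d = s × t = 199000000 × 1.97e-06 = 392 m.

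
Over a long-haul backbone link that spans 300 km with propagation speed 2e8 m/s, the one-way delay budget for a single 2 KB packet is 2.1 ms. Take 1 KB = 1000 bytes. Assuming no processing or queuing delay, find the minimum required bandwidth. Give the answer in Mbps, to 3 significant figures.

26.7 Mbps

L = 16000 bits.
Propagation delay = 300000 / 200000000 = 1.5 ms.
Transmission budget = 2.1 − 1.5 = 0.6 ms.
R ≥ L / t_tx = 16000 bits / 0.0006 s = 26.7 Mbps.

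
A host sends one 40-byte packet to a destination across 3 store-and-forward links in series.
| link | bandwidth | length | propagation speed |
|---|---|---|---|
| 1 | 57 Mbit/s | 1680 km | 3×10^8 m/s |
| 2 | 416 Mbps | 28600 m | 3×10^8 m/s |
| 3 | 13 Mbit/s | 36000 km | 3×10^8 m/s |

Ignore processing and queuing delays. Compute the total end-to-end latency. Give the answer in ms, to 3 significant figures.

L = 40 × 8 = 320 bits.
Transmission delays (L/R per hop): 0.00561404, 0.000769231, 0.0246154 ms; sum = 0.0309987 ms.
Propagation delays (d/s per hop): 5.6, 0.0953333, 120 ms; sum = 125.695 ms.
End-to-end = 126 ms.

126 ms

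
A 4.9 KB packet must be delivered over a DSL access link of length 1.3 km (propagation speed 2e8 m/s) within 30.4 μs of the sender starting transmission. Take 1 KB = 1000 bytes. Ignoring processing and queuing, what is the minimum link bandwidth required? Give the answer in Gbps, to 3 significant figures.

1.64 Gbps

L = 39200 bits.
Propagation delay = 1300 / 200000000 = 6.5 μs.
Transmission budget = 30.4 − 6.5 = 23.9 μs.
R ≥ L / t_tx = 39200 bits / 2.39e-05 s = 1.64 Gbps.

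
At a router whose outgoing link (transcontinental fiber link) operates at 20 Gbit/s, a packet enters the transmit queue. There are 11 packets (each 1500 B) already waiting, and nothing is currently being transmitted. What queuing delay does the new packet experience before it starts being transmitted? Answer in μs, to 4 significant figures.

6.600 μs

Each queued packet: L/R = 12000/20000000000 = 0.6 μs.
11 queued → 6.6 μs.
Queuing delay = 6.600 μs.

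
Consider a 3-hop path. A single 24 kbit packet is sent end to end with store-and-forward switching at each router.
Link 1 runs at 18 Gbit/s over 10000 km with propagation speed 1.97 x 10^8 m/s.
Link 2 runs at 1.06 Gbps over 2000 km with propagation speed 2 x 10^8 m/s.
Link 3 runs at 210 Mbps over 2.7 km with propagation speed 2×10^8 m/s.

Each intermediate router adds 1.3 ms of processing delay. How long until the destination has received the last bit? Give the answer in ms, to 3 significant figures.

63.5 ms

L = 24000 bits.
Transmission delays (L/R per hop): 0.00133333, 0.0226415, 0.114286 ms; sum = 0.138261 ms.
Propagation delays (d/s per hop): 50.7614, 10, 0.0135 ms; sum = 60.7749 ms.
Processing at 2 router(s): 2 × 1.3 ms = 2.6 ms.
End-to-end = 63.5 ms.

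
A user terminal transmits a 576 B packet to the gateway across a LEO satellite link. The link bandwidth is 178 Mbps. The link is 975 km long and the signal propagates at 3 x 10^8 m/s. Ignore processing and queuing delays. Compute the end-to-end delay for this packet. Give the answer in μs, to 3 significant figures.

3280 μs

L = 576 × 8 = 4608 bits.
Transmission delay = L/R = 4608 / 178000000 = 25.8876 μs.
Propagation delay = d/s = 975000 m / 300000000 m/s = 3250 μs.
Total = 3280 μs.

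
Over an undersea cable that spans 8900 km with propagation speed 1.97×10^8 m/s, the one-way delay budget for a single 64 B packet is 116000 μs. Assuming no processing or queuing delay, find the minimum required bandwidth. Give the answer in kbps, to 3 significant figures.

L = 512 bits.
Propagation delay = 8900000 / 197000000 = 45177.7 μs.
Transmission budget = 116000 − 45177.7 = 70822.3 μs.
R ≥ L / t_tx = 512 bits / 0.0708223 s = 7.23 kbps.

7.23 kbps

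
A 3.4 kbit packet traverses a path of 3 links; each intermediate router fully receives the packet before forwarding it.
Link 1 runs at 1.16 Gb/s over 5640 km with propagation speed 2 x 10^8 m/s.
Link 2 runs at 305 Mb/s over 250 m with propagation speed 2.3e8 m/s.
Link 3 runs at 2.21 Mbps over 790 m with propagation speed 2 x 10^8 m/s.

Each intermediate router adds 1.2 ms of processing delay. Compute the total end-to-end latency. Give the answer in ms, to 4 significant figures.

32.16 ms

L = 3400 bits.
Transmission delays (L/R per hop): 0.00293103, 0.0111475, 1.53846 ms; sum = 1.55254 ms.
Propagation delays (d/s per hop): 28.2, 0.00108696, 0.00395 ms; sum = 28.205 ms.
Processing at 2 router(s): 2 × 1.2 ms = 2.4 ms.
End-to-end = 32.16 ms.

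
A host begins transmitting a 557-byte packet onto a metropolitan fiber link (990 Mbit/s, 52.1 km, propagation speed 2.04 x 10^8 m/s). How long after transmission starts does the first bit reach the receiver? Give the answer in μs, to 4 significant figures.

255.4 μs

First bit experiences only propagation delay: d/s = 52100/204000000 = 255.4 μs.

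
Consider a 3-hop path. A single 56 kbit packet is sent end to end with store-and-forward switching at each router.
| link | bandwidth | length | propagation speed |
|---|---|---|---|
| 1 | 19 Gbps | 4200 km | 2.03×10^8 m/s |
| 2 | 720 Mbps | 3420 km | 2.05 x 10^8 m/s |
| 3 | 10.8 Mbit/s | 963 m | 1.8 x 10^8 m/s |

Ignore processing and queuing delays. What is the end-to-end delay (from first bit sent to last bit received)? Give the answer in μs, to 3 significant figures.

42600 μs

L = 56000 bits.
Transmission delays (L/R per hop): 2.94737, 77.7778, 5185.19 μs; sum = 5265.91 μs.
Propagation delays (d/s per hop): 20689.7, 16682.9, 5.35 μs; sum = 37377.9 μs.
End-to-end = 42600 μs.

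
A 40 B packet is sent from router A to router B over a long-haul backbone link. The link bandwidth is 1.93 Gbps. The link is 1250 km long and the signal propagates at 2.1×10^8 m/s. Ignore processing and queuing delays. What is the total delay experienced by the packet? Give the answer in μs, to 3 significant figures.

5950 μs

L = 40 × 8 = 320 bits.
Transmission delay = L/R = 320 / 1930000000 = 0.165803 μs.
Propagation delay = d/s = 1250000 m / 210000000 m/s = 5952.38 μs.
Total = 5950 μs.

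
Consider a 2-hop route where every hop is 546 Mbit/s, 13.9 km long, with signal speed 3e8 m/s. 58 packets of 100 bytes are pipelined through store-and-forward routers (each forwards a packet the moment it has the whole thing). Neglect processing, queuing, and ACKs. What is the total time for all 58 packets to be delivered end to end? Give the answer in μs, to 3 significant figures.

Per-hop transmission t_tx = L/R = 800/546000000 = 1.4652 μs.
Per-hop propagation t_prop = 13900/300000000 = 46.3333 μs.
Pipeline fill: first packet needs 2·t_tx to clear all hops; remaining 57 packets each add one t_tx.
Total = (2+58-1)·t_tx + 2·t_prop = 59·1.4652 + 2·46.3333 = 179 μs.

179 μs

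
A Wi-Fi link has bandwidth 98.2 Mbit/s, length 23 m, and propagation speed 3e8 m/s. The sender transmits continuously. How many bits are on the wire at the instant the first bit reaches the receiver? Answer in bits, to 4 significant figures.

7.529 bits

Propagation delay = 23 / 300000000 = 7.66667e-08 s.
BDP = R × t_prop = 98200000 × 7.66667e-08 = 7.52867 bits.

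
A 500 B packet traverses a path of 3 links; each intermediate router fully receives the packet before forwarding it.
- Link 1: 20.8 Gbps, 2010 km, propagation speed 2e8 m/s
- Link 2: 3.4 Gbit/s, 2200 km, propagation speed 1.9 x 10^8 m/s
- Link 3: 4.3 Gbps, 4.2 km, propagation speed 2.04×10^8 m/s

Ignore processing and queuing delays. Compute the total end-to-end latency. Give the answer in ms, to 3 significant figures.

L = 500 × 8 = 4000 bits.
Transmission delays (L/R per hop): 0.000192308, 0.00117647, 0.000930233 ms; sum = 0.00229901 ms.
Propagation delays (d/s per hop): 10.05, 11.5789, 0.0205882 ms; sum = 21.6495 ms.
End-to-end = 21.7 ms.

21.7 ms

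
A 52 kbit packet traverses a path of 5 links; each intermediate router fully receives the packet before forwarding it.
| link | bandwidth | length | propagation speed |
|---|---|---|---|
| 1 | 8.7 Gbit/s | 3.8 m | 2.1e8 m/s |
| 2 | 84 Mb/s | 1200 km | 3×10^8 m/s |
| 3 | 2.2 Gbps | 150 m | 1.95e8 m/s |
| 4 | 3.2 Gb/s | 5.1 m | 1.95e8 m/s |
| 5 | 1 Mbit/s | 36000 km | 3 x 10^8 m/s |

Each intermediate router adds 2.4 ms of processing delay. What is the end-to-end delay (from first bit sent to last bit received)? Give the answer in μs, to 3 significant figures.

L = 52000 bits.
Transmission delays (L/R per hop): 5.97701, 619.048, 23.6364, 16.25, 52000 μs; sum = 52664.9 μs.
Propagation delays (d/s per hop): 0.0180952, 4000, 0.769231, 0.0261538, 120000 μs; sum = 124001 μs.
Processing at 4 router(s): 4 × 2.4 ms = 9600 μs.
End-to-end = 186000 μs.

186000 μs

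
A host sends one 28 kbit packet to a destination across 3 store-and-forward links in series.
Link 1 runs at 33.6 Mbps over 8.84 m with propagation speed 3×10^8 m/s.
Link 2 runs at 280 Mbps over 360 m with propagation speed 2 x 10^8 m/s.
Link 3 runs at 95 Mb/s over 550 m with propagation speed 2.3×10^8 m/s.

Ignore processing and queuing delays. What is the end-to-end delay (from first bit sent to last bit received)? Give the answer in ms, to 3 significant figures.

1.23 ms

L = 28000 bits.
Transmission delays (L/R per hop): 0.833333, 0.1, 0.294737 ms; sum = 1.22807 ms.
Propagation delays (d/s per hop): 2.94667e-05, 0.0018, 0.0023913 ms; sum = 0.00422077 ms.
End-to-end = 1.23 ms.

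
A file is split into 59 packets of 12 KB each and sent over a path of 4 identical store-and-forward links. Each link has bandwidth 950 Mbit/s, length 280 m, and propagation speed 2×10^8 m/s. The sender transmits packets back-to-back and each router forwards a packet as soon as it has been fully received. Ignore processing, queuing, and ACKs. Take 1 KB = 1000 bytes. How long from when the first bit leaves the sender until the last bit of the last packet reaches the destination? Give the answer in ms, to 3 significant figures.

6.27 ms

Per-hop transmission t_tx = L/R = 96000/950000000 = 0.101053 ms.
Per-hop propagation t_prop = 280/200000000 = 0.0014 ms.
Pipeline fill: first packet needs 4·t_tx to clear all hops; remaining 58 packets each add one t_tx.
Total = (4+59-1)·t_tx + 4·t_prop = 62·0.101053 + 4·0.0014 = 6.27 ms.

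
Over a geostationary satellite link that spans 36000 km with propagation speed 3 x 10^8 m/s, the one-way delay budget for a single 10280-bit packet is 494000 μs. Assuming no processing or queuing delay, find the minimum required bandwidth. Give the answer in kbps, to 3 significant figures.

27.5 kbps

Propagation delay = 36000000 / 300000000 = 120000 μs.
Transmission budget = 494000 − 120000 = 374000 μs.
R ≥ L / t_tx = 10280 bits / 0.374 s = 27.5 kbps.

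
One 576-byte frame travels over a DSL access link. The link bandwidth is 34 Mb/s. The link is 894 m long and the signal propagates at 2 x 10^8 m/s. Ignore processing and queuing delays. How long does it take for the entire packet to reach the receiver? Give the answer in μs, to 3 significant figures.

L = 576 × 8 = 4608 bits.
Transmission delay = L/R = 4608 / 34000000 = 135.529 μs.
Propagation delay = d/s = 894 m / 200000000 m/s = 4.47 μs.
Total = 140 μs.

140 μs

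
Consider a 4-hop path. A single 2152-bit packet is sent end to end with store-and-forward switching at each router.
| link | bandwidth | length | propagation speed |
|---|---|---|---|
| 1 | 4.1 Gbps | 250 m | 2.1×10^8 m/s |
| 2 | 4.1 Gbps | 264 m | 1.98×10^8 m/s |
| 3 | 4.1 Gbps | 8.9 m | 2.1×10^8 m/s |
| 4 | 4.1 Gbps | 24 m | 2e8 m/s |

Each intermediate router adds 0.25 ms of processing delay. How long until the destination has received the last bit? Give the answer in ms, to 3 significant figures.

0.755 ms

Transmission delay per hop = L/R = 2152/4.1e+09 = 0.000524878 ms; 4 hops → 0.00209951 ms.
Propagation delays (d/s per hop): 0.00119048, 0.00133333, 4.2381e-05, 0.00012 ms; sum = 0.00268619 ms.
Processing at 3 router(s): 3 × 0.25 ms = 0.75 ms.
End-to-end = 0.755 ms.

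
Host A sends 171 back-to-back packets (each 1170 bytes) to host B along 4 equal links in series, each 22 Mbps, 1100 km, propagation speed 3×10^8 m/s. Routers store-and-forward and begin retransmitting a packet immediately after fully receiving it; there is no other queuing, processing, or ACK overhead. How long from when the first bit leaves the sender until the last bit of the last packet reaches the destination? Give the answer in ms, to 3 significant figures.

Per-hop transmission t_tx = L/R = 9360/22000000 = 0.425455 ms.
Per-hop propagation t_prop = 1100000/300000000 = 3.66667 ms.
Pipeline fill: first packet needs 4·t_tx to clear all hops; remaining 170 packets each add one t_tx.
Total = (4+171-1)·t_tx + 4·t_prop = 174·0.425455 + 4·3.66667 = 88.7 ms.

88.7 ms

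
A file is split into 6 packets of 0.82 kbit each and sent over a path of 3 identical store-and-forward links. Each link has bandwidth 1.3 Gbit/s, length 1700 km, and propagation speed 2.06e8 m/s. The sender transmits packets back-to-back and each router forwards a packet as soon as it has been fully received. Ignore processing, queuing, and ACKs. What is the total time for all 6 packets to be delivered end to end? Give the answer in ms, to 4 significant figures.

24.76 ms

Per-hop transmission t_tx = L/R = 820/1300000000 = 0.000630769 ms.
Per-hop propagation t_prop = 1700000/206000000 = 8.25243 ms.
Pipeline fill: first packet needs 3·t_tx to clear all hops; remaining 5 packets each add one t_tx.
Total = (3+6-1)·t_tx + 3·t_prop = 8·0.000630769 + 3·8.25243 = 24.76 ms.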